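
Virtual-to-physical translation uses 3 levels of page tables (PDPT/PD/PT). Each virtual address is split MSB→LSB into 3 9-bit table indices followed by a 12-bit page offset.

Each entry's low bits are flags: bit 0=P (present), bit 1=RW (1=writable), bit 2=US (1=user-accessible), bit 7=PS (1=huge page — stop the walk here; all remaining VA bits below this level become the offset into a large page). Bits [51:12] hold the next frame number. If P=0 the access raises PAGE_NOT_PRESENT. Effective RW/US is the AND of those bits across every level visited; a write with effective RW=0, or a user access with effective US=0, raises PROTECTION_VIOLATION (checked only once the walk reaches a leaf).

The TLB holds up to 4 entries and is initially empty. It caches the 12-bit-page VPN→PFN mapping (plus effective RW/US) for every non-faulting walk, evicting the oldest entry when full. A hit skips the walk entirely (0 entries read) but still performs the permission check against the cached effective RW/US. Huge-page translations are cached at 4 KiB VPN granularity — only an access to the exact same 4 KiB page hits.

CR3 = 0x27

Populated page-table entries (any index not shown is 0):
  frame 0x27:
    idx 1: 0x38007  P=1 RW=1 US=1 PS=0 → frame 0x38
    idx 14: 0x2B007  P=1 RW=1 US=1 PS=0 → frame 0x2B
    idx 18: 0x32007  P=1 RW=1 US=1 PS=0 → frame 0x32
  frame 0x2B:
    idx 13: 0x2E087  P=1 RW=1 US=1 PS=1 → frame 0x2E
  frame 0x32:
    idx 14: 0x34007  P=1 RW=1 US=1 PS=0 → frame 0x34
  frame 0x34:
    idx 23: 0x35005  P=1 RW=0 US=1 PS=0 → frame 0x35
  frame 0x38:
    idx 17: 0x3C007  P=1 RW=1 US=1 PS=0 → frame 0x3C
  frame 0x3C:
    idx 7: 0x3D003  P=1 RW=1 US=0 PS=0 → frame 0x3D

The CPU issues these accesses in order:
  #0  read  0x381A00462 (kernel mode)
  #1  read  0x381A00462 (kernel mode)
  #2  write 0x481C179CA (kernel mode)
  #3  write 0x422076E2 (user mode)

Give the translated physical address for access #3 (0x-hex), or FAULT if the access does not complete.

Per-access translation:
#0 VA=0x381A00462 (r,kernel):
  lvl0: tbl 0x27, slot 14 ⇒ 0x2B007 (P1/RW1/US1/PS0)
  lvl1: tbl 0x2B, slot 13 ⇒ 0x2E087 (P1/RW1/US1/PS1)
  ✓ 0x2E462 (huge @L1)  — 2 lookups
#1 VA=0x381A00462 (r,kernel):
  TLB hit vpn=0x381A00 → PA=0x2E462
#2 VA=0x481C179CA (w,kernel):
  lvl0: tbl 0x27, slot 18 ⇒ 0x32007 (P1/RW1/US1/PS0)
  lvl1: tbl 0x32, slot 14 ⇒ 0x34007 (P1/RW1/US1/PS0)
  lvl2: tbl 0x34, slot 23 ⇒ 0x35005 (P1/RW0/US1/PS0)
  ✗ PROTECTION_VIOLATION  [3 reads]
#3 VA=0x422076E2 (w,user):
  lvl0: tbl 0x27, slot 1 ⇒ 0x38007 (P1/RW1/US1/PS0)
  lvl1: tbl 0x38, slot 17 ⇒ 0x3C007 (P1/RW1/US1/PS0)
  lvl2: tbl 0x3C, slot 7 ⇒ 0x3D003 (P1/RW1/US0/PS0)
  ✗ PROTECTION_VIOLATION  [3 reads]

Access #3 PA: FAULT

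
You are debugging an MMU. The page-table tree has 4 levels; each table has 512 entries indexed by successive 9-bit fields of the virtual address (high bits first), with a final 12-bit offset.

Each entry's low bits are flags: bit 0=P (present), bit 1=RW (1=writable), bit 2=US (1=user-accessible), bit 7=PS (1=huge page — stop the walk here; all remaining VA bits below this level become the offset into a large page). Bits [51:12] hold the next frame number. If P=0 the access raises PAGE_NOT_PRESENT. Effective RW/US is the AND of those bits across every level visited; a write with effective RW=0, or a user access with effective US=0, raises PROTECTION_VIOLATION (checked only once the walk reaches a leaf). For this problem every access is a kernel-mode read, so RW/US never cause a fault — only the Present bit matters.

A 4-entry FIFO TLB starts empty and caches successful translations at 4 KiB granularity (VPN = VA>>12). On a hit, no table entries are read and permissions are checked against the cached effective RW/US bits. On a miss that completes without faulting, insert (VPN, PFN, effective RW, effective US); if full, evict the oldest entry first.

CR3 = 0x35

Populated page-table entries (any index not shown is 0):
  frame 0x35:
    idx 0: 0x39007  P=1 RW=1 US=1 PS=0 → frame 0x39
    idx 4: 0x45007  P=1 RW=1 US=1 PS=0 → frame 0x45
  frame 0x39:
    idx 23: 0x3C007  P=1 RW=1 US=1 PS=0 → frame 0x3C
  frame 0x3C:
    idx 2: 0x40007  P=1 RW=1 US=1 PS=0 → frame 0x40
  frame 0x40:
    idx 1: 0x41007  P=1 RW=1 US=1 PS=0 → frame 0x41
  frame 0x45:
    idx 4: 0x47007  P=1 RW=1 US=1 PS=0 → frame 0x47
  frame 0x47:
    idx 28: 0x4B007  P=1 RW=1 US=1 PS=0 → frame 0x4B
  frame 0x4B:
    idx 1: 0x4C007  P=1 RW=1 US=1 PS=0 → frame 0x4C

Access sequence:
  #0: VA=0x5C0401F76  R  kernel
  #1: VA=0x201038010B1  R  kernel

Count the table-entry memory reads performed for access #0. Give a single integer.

Walk each access:
#0 VA=0x5C0401F76 (r,kernel):
  L0 @0x35[0] → 0x39007  P=1,RW=1,US=1,PS=0
  L1 @0x39[23] → 0x3C007  P=1,RW=1,US=1,PS=0
  L2 @0x3C[2] → 0x40007  P=1,RW=1,US=1,PS=0
  L3 @0x40[1] → 0x41007  P=1,RW=1,US=1,PS=0
  → PA=0x41F76  (4 entries read)
#1 VA=0x201038010B1 (r,kernel):
  L0 @0x35[4] → 0x45007  P=1,RW=1,US=1,PS=0
  L1 @0x45[4] → 0x47007  P=1,RW=1,US=1,PS=0
  L2 @0x47[28] → 0x4B007  P=1,RW=1,US=1,PS=0
  L3 @0x4B[1] → 0x4C007  P=1,RW=1,US=1,PS=0
  → PA=0x4C0B1  (4 entries read)

Entries read for #0: 4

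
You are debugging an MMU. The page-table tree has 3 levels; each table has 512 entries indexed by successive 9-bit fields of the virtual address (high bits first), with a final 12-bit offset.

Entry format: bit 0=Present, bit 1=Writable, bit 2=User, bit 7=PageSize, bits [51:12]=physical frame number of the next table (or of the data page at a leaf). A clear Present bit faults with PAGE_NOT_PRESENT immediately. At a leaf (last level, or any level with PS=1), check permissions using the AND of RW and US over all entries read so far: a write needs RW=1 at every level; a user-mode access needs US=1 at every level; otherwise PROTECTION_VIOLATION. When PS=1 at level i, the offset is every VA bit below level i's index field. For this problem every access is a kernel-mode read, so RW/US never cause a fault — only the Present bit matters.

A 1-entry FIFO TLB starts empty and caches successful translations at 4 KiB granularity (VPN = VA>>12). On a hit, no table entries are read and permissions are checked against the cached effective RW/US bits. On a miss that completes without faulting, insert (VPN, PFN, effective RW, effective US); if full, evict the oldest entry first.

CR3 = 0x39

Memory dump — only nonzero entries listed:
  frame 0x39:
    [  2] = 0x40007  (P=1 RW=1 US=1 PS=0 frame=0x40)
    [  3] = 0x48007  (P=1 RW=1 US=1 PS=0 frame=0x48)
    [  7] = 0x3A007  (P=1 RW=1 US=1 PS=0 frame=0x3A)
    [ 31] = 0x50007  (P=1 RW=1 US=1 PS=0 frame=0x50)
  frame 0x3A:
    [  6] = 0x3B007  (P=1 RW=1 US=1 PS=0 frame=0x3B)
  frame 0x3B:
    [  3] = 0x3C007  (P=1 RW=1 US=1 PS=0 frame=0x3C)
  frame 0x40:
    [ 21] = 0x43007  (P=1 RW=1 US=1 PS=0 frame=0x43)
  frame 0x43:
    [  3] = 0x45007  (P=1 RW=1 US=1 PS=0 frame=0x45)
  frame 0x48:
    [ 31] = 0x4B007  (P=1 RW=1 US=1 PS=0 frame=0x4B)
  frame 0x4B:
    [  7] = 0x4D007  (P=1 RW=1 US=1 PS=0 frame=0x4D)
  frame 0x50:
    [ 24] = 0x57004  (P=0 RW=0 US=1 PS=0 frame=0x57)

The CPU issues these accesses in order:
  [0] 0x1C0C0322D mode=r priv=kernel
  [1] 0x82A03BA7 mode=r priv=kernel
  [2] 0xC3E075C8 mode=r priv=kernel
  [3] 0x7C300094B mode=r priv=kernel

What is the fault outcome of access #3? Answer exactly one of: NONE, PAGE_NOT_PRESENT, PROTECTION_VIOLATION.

Walk each access:
#0 VA=0x1C0C0322D (r,kernel):
  L0: frame=0x39 idx=7 entry=0x3A007 [P=1 RW=1 US=1 PS=0]
  L1: frame=0x3A idx=6 entry=0x3B007 [P=1 RW=1 US=1 PS=0]
  L2: frame=0x3B idx=3 entry=0x3C007 [P=1 RW=1 US=1 PS=0]
  ⇒ phys 0x3C22D  [3 reads]
#1 VA=0x82A03BA7 (r,kernel):
  L0: frame=0x39 idx=2 entry=0x40007 [P=1 RW=1 US=1 PS=0]
  L1: frame=0x40 idx=21 entry=0x43007 [P=1 RW=1 US=1 PS=0]
  L2: frame=0x43 idx=3 entry=0x45007 [P=1 RW=1 US=1 PS=0]
  ⇒ phys 0x45BA7  [3 reads]
#2 VA=0xC3E075C8 (r,kernel):
  L0: frame=0x39 idx=3 entry=0x48007 [P=1 RW=1 US=1 PS=0]
  L1: frame=0x48 idx=31 entry=0x4B007 [P=1 RW=1 US=1 PS=0]
  L2: frame=0x4B idx=7 entry=0x4D007 [P=1 RW=1 US=1 PS=0]
  ⇒ phys 0x4D5C8  [3 reads]
#3 VA=0x7C300094B (r,kernel):
  L0: frame=0x39 idx=31 entry=0x50007 [P=1 RW=1 US=1 PS=0]
  L1: frame=0x50 idx=24 entry=0x57004 [P=0 RW=0 US=1 PS=0]
  ✗ PAGE_NOT_PRESENT  [2 reads]

Access #3 fault: PAGE_NOT_PRESENT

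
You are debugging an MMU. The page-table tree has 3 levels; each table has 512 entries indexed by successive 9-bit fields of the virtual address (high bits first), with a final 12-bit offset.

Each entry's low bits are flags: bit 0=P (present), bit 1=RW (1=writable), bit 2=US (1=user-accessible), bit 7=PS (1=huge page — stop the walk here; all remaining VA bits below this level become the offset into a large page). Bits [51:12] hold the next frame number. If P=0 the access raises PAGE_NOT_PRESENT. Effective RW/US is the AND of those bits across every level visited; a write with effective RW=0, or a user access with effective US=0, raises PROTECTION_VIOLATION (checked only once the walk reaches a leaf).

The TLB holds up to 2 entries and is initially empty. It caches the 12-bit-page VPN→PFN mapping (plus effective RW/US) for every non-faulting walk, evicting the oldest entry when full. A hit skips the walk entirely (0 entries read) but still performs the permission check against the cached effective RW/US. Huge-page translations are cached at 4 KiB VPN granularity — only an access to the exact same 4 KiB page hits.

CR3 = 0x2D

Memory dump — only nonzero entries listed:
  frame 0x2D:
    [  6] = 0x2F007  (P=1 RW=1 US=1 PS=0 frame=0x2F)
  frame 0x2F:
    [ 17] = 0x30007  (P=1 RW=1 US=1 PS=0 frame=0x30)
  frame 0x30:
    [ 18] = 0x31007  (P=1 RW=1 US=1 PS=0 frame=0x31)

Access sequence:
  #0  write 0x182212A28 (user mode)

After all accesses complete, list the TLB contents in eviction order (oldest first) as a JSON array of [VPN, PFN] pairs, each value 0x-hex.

Trace:
#0 VA=0x182212A28 (w,user):
  lvl0: tbl 0x2D, slot 6 ⇒ 0x2F007 (P1/RW1/US1/PS0)
  lvl1: tbl 0x2F, slot 17 ⇒ 0x30007 (P1/RW1/US1/PS0)
  lvl2: tbl 0x30, slot 18 ⇒ 0x31007 (P1/RW1/US1/PS0)
  ✓ 0x31A28  — 3 lookups

TLB: [["0x182212", "0x31"]]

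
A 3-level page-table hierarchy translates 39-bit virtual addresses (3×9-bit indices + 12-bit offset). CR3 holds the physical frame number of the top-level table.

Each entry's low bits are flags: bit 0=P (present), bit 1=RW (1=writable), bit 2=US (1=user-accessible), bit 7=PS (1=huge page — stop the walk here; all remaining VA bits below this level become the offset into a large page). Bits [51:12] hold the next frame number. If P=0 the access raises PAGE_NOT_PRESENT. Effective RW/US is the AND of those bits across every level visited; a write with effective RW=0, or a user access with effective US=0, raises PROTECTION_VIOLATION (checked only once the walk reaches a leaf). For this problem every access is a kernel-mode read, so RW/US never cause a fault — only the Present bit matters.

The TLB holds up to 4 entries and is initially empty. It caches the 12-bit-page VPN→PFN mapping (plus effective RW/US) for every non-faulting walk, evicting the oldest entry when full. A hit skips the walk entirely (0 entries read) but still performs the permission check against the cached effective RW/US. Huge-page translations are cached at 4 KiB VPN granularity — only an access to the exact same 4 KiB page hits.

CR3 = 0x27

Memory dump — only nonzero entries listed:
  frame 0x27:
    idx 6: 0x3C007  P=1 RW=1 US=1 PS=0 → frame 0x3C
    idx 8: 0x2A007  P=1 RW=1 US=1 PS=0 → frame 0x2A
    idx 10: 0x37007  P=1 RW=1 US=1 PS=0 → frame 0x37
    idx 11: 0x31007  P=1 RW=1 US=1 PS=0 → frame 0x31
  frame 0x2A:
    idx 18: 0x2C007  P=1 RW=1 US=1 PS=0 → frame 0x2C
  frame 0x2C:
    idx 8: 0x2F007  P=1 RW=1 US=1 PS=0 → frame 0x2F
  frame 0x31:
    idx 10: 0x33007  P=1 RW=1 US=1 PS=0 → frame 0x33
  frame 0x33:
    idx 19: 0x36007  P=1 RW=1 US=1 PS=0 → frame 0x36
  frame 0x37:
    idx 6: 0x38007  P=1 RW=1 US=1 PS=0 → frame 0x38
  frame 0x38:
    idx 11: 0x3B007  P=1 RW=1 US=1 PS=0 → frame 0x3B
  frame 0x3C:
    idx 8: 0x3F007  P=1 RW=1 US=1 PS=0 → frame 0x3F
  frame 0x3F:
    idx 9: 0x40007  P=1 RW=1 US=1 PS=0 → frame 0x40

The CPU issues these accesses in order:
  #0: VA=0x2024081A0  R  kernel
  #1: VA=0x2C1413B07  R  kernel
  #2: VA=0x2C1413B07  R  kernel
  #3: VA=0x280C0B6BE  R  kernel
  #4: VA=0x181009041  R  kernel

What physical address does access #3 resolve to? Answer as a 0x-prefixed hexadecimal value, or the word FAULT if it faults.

Walk each access:
#0 VA=0x2024081A0 (r,kernel):
  lvl0: tbl 0x27, slot 8 ⇒ 0x2A007 (P1/RW1/US1/PS0)
  lvl1: tbl 0x2A, slot 18 ⇒ 0x2C007 (P1/RW1/US1/PS0)
  lvl2: tbl 0x2C, slot 8 ⇒ 0x2F007 (P1/RW1/US1/PS0)
  → PA=0x2F1A0  (3 entries read)
#1 VA=0x2C1413B07 (r,kernel):
  lvl0: tbl 0x27, slot 11 ⇒ 0x31007 (P1/RW1/US1/PS0)
  lvl1: tbl 0x31, slot 10 ⇒ 0x33007 (P1/RW1/US1/PS0)
  lvl2: tbl 0x33, slot 19 ⇒ 0x36007 (P1/RW1/US1/PS0)
  → PA=0x36B07  (3 entries read)
#2 VA=0x2C1413B07 (r,kernel):
  TLB hit vpn=0x2C1413 → PA=0x36B07
#3 VA=0x280C0B6BE (r,kernel):
  lvl0: tbl 0x27, slot 10 ⇒ 0x37007 (P1/RW1/US1/PS0)
  lvl1: tbl 0x37, slot 6 ⇒ 0x38007 (P1/RW1/US1/PS0)
  lvl2: tbl 0x38, slot 11 ⇒ 0x3B007 (P1/RW1/US1/PS0)
  → PA=0x3B6BE  (3 entries read)
#4 VA=0x181009041 (r,kernel):
  lvl0: tbl 0x27, slot 6 ⇒ 0x3C007 (P1/RW1/US1/PS0)
  lvl1: tbl 0x3C, slot 8 ⇒ 0x3F007 (P1/RW1/US1/PS0)
  lvl2: tbl 0x3F, slot 9 ⇒ 0x40007 (P1/RW1/US1/PS0)
  → PA=0x40041  (3 entries read)

Access #3 PA: 0x3B6BE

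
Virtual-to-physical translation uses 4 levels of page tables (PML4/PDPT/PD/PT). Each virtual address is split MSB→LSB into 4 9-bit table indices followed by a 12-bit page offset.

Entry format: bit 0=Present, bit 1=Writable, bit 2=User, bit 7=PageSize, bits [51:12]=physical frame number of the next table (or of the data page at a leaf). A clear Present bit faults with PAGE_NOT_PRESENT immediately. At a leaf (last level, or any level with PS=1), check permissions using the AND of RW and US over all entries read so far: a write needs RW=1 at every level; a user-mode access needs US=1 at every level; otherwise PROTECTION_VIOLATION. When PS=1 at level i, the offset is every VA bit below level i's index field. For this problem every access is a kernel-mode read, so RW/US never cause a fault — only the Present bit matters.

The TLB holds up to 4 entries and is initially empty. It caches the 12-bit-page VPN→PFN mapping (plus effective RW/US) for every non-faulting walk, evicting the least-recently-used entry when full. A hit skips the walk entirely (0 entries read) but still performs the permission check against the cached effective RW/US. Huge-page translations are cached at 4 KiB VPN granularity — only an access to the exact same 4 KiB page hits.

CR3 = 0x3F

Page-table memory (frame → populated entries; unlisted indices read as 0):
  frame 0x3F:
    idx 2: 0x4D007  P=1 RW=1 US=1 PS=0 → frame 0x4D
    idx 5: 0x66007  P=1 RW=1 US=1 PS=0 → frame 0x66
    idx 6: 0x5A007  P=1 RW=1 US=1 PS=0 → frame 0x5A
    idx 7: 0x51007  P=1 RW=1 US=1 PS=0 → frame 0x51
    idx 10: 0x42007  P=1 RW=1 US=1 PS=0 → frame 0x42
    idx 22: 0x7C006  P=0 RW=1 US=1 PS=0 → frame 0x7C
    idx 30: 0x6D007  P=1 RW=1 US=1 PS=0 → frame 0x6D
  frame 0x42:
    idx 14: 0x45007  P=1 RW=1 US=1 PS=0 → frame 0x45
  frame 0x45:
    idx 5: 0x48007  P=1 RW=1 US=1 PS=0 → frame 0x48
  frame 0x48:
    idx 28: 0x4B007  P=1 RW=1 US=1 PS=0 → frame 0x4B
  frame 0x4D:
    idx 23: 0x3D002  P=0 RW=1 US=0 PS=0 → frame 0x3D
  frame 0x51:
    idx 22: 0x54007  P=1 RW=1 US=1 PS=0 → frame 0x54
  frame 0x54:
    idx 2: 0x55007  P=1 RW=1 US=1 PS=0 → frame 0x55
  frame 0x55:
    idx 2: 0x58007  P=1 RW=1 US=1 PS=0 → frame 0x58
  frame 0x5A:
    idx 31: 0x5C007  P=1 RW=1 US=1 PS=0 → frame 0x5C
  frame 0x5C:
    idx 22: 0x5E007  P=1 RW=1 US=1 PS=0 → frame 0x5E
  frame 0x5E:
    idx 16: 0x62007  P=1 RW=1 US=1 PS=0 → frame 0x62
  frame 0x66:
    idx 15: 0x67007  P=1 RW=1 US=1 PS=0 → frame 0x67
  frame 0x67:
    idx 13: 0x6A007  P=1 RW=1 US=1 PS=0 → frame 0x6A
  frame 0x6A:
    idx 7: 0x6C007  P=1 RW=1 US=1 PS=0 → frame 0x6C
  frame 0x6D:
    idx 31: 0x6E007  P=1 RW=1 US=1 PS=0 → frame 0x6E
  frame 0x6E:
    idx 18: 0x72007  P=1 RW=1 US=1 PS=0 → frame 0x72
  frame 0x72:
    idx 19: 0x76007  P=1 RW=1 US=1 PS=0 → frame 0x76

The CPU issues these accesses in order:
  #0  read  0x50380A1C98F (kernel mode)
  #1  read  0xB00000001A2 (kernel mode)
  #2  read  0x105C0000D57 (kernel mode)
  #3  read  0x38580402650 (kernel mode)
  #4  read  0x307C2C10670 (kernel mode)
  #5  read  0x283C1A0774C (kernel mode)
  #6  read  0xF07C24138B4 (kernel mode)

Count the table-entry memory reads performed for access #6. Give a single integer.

Walk each access:
#0 VA=0x50380A1C98F (r,kernel):
  [0] read 0x3F idx=10: raw=0x42007 flags P=1 W=1 U=1 S=0
  [1] read 0x42 idx=14: raw=0x45007 flags P=1 W=1 U=1 S=0
  [2] read 0x45 idx=5: raw=0x48007 flags P=1 W=1 U=1 S=0
  [3] read 0x48 idx=28: raw=0x4B007 flags P=1 W=1 U=1 S=0
  ✓ 0x4B98F  — 4 lookups
#1 VA=0xB00000001A2 (r,kernel):
  [0] read 0x3F idx=22: raw=0x7C006 flags P=0 W=1 U=1 S=0
  → PAGE_NOT_PRESENT  (1 entries read)
#2 VA=0x105C0000D57 (r,kernel):
  [0] read 0x3F idx=2: raw=0x4D007 flags P=1 W=1 U=1 S=0
  [1] read 0x4D idx=23: raw=0x3D002 flags P=0 W=1 U=0 S=0
  → PAGE_NOT_PRESENT  (2 entries read)
#3 VA=0x38580402650 (r,kernel):
  [0] read 0x3F idx=7: raw=0x51007 flags P=1 W=1 U=1 S=0
  [1] read 0x51 idx=22: raw=0x54007 flags P=1 W=1 U=1 S=0
  [2] read 0x54 idx=2: raw=0x55007 flags P=1 W=1 U=1 S=0
  [3] read 0x55 idx=2: raw=0x58007 flags P=1 W=1 U=1 S=0
  ✓ 0x58650  — 4 lookups
#4 VA=0x307C2C10670 (r,kernel):
  [0] read 0x3F idx=6: raw=0x5A007 flags P=1 W=1 U=1 S=0
  [1] read 0x5A idx=31: raw=0x5C007 flags P=1 W=1 U=1 S=0
  [2] read 0x5C idx=22: raw=0x5E007 flags P=1 W=1 U=1 S=0
  [3] read 0x5E idx=16: raw=0x62007 flags P=1 W=1 U=1 S=0
  ✓ 0x62670  — 4 lookups
#5 VA=0x283C1A0774C (r,kernel):
  [0] read 0x3F idx=5: raw=0x66007 flags P=1 W=1 U=1 S=0
  [1] read 0x66 idx=15: raw=0x67007 flags P=1 W=1 U=1 S=0
  [2] read 0x67 idx=13: raw=0x6A007 flags P=1 W=1 U=1 S=0
  [3] read 0x6A idx=7: raw=0x6C007 flags P=1 W=1 U=1 S=0
  ✓ 0x6C74C  — 4 lookups
#6 VA=0xF07C24138B4 (r,kernel):
  [0] read 0x3F idx=30: raw=0x6D007 flags P=1 W=1 U=1 S=0
  [1] read 0x6D idx=31: raw=0x6E007 flags P=1 W=1 U=1 S=0
  [2] read 0x6E idx=18: raw=0x72007 flags P=1 W=1 U=1 S=0
  [3] read 0x72 idx=19: raw=0x76007 flags P=1 W=1 U=1 S=0
  ✓ 0x768B4  — 4 lookups

Entries read for #6: 4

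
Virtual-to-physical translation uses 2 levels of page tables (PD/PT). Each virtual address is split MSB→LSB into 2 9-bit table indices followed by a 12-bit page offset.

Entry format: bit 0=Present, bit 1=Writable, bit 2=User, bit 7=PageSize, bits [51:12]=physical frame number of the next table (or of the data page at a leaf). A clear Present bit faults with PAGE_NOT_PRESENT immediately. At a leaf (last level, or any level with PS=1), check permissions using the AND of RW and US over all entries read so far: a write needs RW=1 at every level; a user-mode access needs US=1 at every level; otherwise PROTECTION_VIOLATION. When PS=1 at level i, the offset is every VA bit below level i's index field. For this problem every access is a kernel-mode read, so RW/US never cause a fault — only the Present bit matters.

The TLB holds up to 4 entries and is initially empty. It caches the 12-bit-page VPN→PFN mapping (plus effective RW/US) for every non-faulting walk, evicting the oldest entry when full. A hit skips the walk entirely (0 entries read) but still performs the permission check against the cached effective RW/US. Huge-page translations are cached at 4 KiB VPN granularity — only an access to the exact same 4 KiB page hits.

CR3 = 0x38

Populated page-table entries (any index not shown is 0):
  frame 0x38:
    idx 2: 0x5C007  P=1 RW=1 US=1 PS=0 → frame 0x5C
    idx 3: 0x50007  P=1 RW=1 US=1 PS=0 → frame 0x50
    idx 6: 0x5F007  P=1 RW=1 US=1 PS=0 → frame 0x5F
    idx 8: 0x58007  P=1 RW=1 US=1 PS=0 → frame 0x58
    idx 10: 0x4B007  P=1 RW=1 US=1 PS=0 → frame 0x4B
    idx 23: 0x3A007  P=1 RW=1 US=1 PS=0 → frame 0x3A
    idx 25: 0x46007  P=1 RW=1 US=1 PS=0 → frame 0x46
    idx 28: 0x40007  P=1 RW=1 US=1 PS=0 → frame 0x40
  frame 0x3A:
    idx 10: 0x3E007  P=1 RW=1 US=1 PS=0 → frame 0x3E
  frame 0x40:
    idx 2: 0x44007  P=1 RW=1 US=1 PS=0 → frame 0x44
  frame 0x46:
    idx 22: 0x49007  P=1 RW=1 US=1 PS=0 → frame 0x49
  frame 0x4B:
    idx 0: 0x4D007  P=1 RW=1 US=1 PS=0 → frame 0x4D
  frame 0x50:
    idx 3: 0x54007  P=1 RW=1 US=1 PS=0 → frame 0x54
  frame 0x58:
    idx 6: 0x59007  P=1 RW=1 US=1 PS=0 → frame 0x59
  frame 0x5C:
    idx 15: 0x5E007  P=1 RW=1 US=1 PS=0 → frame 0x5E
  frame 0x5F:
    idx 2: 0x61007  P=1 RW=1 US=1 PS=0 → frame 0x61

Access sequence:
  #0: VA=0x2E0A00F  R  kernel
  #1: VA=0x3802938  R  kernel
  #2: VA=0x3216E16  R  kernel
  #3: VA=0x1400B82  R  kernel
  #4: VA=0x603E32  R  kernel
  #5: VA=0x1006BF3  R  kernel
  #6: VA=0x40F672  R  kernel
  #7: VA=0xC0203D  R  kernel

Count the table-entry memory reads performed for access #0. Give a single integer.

Per-access translation:
#0 VA=0x2E0A00F (r,kernel):
  L0 @0x38[23] → 0x3A007  P=1,RW=1,US=1,PS=0
  L1 @0x3A[10] → 0x3E007  P=1,RW=1,US=1,PS=0
  ✓ 0x3E00F  — 2 lookups
#1 VA=0x3802938 (r,kernel):
  L0 @0x38[28] → 0x40007  P=1,RW=1,US=1,PS=0
  L1 @0x40[2] → 0x44007  P=1,RW=1,US=1,PS=0
  ✓ 0x44938  — 2 lookups
#2 VA=0x3216E16 (r,kernel):
  L0 @0x38[25] → 0x46007  P=1,RW=1,US=1,PS=0
  L1 @0x46[22] → 0x49007  P=1,RW=1,US=1,PS=0
  ✓ 0x49E16  — 2 lookups
#3 VA=0x1400B82 (r,kernel):
  L0 @0x38[10] → 0x4B007  P=1,RW=1,US=1,PS=0
  L1 @0x4B[0] → 0x4D007  P=1,RW=1,US=1,PS=0
  ✓ 0x4DB82  — 2 lookups
#4 VA=0x603E32 (r,kernel):
  L0 @0x38[3] → 0x50007  P=1,RW=1,US=1,PS=0
  L1 @0x50[3] → 0x54007  P=1,RW=1,US=1,PS=0
  ✓ 0x54E32  — 2 lookups
#5 VA=0x1006BF3 (r,kernel):
  L0 @0x38[8] → 0x58007  P=1,RW=1,US=1,PS=0
  L1 @0x58[6] → 0x59007  P=1,RW=1,US=1,PS=0
  ✓ 0x59BF3  — 2 lookups
#6 VA=0x40F672 (r,kernel):
  L0 @0x38[2] → 0x5C007  P=1,RW=1,US=1,PS=0
  L1 @0x5C[15] → 0x5E007  P=1,RW=1,US=1,PS=0
  ✓ 0x5E672  — 2 lookups
#7 VA=0xC0203D (r,kernel):
  L0 @0x38[6] → 0x5F007  P=1,RW=1,US=1,PS=0
  L1 @0x5F[2] → 0x61007  P=1,RW=1,US=1,PS=0
  ✓ 0x6103D  — 2 lookups

Entries read for #0: 2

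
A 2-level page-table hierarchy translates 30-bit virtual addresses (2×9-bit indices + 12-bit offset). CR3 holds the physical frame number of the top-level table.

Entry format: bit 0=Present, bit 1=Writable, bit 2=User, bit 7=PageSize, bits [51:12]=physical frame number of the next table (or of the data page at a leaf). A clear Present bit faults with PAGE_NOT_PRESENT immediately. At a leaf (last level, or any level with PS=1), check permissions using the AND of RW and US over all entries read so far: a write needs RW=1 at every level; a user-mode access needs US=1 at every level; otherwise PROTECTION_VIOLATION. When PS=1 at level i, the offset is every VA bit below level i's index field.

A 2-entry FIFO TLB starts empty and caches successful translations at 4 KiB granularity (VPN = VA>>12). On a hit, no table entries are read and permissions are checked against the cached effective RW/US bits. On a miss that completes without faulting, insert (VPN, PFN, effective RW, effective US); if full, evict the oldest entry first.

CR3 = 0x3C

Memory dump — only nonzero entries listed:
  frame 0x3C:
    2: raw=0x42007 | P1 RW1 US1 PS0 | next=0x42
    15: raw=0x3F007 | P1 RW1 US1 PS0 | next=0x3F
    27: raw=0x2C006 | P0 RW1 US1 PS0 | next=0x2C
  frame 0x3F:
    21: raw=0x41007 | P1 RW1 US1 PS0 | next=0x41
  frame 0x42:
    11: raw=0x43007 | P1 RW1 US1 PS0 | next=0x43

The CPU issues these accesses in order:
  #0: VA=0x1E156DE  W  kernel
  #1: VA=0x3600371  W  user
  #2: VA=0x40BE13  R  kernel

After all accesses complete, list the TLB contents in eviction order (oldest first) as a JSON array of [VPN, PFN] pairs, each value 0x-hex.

Per-access translation:
#0 VA=0x1E156DE (w,kernel):
  L0: frame=0x3C idx=15 entry=0x3F007 [P=1 RW=1 US=1 PS=0]
  L1: frame=0x3F idx=21 entry=0x41007 [P=1 RW=1 US=1 PS=0]
  ✓ 0x416DE  — 2 lookups
#1 VA=0x3600371 (w,user):
  L0: frame=0x3C idx=27 entry=0x2C006 [P=0 RW=1 US=1 PS=0]
  ✗ PAGE_NOT_PRESENT  [1 reads]
#2 VA=0x40BE13 (r,kernel):
  L0: frame=0x3C idx=2 entry=0x42007 [P=1 RW=1 US=1 PS=0]
  L1: frame=0x42 idx=11 entry=0x43007 [P=1 RW=1 US=1 PS=0]
  ✓ 0x43E13  — 2 lookups

TLB: [["0x1E15", "0x41"], ["0x40B", "0x43"]]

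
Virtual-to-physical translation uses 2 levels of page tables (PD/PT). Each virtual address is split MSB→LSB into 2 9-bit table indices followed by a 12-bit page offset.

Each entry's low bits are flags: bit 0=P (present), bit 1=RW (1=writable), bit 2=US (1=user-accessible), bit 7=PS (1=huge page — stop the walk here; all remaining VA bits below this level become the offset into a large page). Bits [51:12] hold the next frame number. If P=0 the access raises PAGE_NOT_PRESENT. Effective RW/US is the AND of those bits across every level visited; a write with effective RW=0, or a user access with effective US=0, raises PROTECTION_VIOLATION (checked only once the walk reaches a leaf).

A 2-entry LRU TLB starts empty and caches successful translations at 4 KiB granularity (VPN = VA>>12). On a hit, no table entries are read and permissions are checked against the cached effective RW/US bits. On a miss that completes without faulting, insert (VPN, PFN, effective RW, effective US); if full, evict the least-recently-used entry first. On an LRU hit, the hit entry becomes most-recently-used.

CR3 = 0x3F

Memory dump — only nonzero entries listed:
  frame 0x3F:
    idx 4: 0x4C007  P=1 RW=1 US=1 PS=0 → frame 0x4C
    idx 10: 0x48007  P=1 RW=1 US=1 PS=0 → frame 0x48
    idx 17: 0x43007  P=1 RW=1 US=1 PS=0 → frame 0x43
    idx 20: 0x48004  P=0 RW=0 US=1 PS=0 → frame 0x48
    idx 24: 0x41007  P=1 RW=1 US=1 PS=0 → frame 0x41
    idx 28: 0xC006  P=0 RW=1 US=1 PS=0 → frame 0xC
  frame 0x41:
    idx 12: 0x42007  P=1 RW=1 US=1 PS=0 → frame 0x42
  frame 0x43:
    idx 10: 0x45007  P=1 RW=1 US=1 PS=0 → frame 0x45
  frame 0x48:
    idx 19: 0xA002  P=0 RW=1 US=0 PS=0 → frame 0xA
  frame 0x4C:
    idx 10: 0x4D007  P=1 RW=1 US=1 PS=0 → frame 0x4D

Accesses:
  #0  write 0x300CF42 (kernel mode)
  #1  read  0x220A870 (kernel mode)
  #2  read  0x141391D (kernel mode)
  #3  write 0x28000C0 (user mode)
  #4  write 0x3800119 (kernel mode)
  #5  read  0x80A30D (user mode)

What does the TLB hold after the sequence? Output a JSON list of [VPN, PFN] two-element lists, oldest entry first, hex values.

Per-access translation:
#0 VA=0x300CF42 (w,kernel):
  L0: frame=0x3F idx=24 entry=0x41007 [P=1 RW=1 US=1 PS=0]
  L1: frame=0x41 idx=12 entry=0x42007 [P=1 RW=1 US=1 PS=0]
  → PA=0x42F42  (2 entries read)
#1 VA=0x220A870 (r,kernel):
  L0: frame=0x3F idx=17 entry=0x43007 [P=1 RW=1 US=1 PS=0]
  L1: frame=0x43 idx=10 entry=0x45007 [P=1 RW=1 US=1 PS=0]
  → PA=0x45870  (2 entries read)
#2 VA=0x141391D (r,kernel):
  L0: frame=0x3F idx=10 entry=0x48007 [P=1 RW=1 US=1 PS=0]
  L1: frame=0x48 idx=19 entry=0xA002 [P=0 RW=1 US=0 PS=0]
  ✗ PAGE_NOT_PRESENT  [2 reads]
#3 VA=0x28000C0 (w,user):
  L0: frame=0x3F idx=20 entry=0x48004 [P=0 RW=0 US=1 PS=0]
  ✗ PAGE_NOT_PRESENT  [1 reads]
#4 VA=0x3800119 (w,kernel):
  L0: frame=0x3F idx=28 entry=0xC006 [P=0 RW=1 US=1 PS=0]
  ✗ PAGE_NOT_PRESENT  [1 reads]
#5 VA=0x80A30D (r,user):
  L0: frame=0x3F idx=4 entry=0x4C007 [P=1 RW=1 US=1 PS=0]
  L1: frame=0x4C idx=10 entry=0x4D007 [P=1 RW=1 US=1 PS=0]
  → PA=0x4D30D  (2 entries read)

TLB: [["0x220A", "0x45"], ["0x80A", "0x4D"]]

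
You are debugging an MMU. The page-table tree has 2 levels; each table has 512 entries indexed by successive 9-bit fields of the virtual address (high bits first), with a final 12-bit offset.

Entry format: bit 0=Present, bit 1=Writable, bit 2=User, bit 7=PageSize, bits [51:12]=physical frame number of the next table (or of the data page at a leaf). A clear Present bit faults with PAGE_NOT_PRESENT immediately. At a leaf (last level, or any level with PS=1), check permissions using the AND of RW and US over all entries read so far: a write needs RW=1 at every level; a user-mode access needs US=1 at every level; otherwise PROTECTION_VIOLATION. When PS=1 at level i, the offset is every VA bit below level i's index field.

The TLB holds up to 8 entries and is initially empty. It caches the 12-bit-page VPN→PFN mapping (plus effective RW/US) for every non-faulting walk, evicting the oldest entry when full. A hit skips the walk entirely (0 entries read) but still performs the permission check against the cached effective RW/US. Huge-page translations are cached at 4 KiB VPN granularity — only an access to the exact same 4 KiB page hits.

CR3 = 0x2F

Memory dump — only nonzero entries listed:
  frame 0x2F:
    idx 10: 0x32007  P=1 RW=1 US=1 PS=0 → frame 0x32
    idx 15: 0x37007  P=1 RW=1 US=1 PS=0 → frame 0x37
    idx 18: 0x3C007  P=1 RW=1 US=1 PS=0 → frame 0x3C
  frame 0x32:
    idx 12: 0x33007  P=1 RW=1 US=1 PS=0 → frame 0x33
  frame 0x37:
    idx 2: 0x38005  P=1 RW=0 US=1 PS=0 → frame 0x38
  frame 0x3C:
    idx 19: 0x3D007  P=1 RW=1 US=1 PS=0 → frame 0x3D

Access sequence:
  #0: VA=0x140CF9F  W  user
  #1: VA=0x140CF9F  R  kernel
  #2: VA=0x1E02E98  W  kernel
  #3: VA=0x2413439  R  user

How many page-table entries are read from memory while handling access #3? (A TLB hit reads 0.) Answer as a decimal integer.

Walk each access:
#0 VA=0x140CF9F (w,user):
  lvl0: tbl 0x2F, slot 10 ⇒ 0x32007 (P1/RW1/US1/PS0)
  lvl1: tbl 0x32, slot 12 ⇒ 0x33007 (P1/RW1/US1/PS0)
  ⇒ phys 0x33F9F  [2 reads]
#1 VA=0x140CF9F (r,kernel):
  TLB hit vpn=0x140C → PA=0x33F9F
#2 VA=0x1E02E98 (w,kernel):
  lvl0: tbl 0x2F, slot 15 ⇒ 0x37007 (P1/RW1/US1/PS0)
  lvl1: tbl 0x37, slot 2 ⇒ 0x38005 (P1/RW0/US1/PS0)
  → PROTECTION_VIOLATION  (2 entries read)
#3 VA=0x2413439 (r,user):
  lvl0: tbl 0x2F, slot 18 ⇒ 0x3C007 (P1/RW1/US1/PS0)
  lvl1: tbl 0x3C, slot 19 ⇒ 0x3D007 (P1/RW1/US1/PS0)
  ⇒ phys 0x3D439  [2 reads]

Entries read for #3: 2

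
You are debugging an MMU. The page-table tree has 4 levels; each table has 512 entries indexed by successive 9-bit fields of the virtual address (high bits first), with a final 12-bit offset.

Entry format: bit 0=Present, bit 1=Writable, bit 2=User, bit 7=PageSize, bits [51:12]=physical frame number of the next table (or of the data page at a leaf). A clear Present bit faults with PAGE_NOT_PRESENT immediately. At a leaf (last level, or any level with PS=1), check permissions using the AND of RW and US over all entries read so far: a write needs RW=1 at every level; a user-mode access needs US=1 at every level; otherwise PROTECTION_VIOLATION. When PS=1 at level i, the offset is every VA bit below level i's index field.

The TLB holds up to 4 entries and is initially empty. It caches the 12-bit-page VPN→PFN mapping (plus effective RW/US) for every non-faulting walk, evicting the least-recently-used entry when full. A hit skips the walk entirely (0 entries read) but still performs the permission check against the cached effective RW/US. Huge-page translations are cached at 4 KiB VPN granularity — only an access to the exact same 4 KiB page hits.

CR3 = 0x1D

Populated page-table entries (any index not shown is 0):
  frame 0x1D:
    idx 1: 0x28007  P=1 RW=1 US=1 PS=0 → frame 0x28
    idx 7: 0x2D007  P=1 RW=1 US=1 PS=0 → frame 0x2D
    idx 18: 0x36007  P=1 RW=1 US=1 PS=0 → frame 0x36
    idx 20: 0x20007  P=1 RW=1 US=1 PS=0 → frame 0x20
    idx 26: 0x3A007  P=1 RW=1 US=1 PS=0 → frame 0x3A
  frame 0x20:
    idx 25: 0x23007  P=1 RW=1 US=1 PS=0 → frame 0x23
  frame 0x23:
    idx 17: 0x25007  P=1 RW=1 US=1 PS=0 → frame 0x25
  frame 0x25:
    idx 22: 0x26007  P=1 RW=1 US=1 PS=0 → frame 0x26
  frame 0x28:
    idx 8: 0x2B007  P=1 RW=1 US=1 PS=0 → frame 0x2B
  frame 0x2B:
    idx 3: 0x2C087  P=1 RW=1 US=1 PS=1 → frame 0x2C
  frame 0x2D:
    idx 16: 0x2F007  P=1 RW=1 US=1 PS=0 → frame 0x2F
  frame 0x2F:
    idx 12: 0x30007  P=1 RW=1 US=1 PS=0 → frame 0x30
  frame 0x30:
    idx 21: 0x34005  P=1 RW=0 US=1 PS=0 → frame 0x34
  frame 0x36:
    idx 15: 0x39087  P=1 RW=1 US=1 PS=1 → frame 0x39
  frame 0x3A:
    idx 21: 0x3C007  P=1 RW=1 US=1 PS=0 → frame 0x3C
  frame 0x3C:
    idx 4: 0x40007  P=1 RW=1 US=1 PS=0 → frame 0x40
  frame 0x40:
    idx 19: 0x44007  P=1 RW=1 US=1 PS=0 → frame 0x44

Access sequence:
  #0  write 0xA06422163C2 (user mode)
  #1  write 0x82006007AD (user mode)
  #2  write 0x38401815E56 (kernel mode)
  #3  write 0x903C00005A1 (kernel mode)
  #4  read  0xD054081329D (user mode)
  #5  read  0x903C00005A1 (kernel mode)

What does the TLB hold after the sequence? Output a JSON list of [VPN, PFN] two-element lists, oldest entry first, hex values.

Trace:
#0 VA=0xA06422163C2 (w,user):
  [0] read 0x1D idx=20: raw=0x20007 flags P=1 W=1 U=1 S=0
  [1] read 0x20 idx=25: raw=0x23007 flags P=1 W=1 U=1 S=0
  [2] read 0x23 idx=17: raw=0x25007 flags P=1 W=1 U=1 S=0
  [3] read 0x25 idx=22: raw=0x26007 flags P=1 W=1 U=1 S=0
  → PA=0x263C2  (4 entries read)
#1 VA=0x82006007AD (w,user):
  [0] read 0x1D idx=1: raw=0x28007 flags P=1 W=1 U=1 S=0
  [1] read 0x28 idx=8: raw=0x2B007 flags P=1 W=1 U=1 S=0
  [2] read 0x2B idx=3: raw=0x2C087 flags P=1 W=1 U=1 S=1
  → PA=0x2C7AD (huge @L2)  (3 entries read)
#2 VA=0x38401815E56 (w,kernel):
  [0] read 0x1D idx=7: raw=0x2D007 flags P=1 W=1 U=1 S=0
  [1] read 0x2D idx=16: raw=0x2F007 flags P=1 W=1 U=1 S=0
  [2] read 0x2F idx=12: raw=0x30007 flags P=1 W=1 U=1 S=0
  [3] read 0x30 idx=21: raw=0x34005 flags P=1 W=0 U=1 S=0
  → PROTECTION_VIOLATION  (4 entries read)
#3 VA=0x903C00005A1 (w,kernel):
  [0] read 0x1D idx=18: raw=0x36007 flags P=1 W=1 U=1 S=0
  [1] read 0x36 idx=15: raw=0x39087 flags P=1 W=1 U=1 S=1
  → PA=0x395A1 (huge @L1)  (2 entries read)
#4 VA=0xD054081329D (r,user):
  [0] read 0x1D idx=26: raw=0x3A007 flags P=1 W=1 U=1 S=0
  [1] read 0x3A idx=21: raw=0x3C007 flags P=1 W=1 U=1 S=0
  [2] read 0x3C idx=4: raw=0x40007 flags P=1 W=1 U=1 S=0
  [3] read 0x40 idx=19: raw=0x44007 flags P=1 W=1 U=1 S=0
  → PA=0x4429D  (4 entries read)
#5 VA=0x903C00005A1 (r,kernel):
  TLB hit vpn=0x903C0000 → PA=0x395A1

TLB: [["0xA0642216", "0x26"], ["0x8200600", "0x2C"], ["0xD0540813", "0x44"], ["0x903C0000", "0x39"]]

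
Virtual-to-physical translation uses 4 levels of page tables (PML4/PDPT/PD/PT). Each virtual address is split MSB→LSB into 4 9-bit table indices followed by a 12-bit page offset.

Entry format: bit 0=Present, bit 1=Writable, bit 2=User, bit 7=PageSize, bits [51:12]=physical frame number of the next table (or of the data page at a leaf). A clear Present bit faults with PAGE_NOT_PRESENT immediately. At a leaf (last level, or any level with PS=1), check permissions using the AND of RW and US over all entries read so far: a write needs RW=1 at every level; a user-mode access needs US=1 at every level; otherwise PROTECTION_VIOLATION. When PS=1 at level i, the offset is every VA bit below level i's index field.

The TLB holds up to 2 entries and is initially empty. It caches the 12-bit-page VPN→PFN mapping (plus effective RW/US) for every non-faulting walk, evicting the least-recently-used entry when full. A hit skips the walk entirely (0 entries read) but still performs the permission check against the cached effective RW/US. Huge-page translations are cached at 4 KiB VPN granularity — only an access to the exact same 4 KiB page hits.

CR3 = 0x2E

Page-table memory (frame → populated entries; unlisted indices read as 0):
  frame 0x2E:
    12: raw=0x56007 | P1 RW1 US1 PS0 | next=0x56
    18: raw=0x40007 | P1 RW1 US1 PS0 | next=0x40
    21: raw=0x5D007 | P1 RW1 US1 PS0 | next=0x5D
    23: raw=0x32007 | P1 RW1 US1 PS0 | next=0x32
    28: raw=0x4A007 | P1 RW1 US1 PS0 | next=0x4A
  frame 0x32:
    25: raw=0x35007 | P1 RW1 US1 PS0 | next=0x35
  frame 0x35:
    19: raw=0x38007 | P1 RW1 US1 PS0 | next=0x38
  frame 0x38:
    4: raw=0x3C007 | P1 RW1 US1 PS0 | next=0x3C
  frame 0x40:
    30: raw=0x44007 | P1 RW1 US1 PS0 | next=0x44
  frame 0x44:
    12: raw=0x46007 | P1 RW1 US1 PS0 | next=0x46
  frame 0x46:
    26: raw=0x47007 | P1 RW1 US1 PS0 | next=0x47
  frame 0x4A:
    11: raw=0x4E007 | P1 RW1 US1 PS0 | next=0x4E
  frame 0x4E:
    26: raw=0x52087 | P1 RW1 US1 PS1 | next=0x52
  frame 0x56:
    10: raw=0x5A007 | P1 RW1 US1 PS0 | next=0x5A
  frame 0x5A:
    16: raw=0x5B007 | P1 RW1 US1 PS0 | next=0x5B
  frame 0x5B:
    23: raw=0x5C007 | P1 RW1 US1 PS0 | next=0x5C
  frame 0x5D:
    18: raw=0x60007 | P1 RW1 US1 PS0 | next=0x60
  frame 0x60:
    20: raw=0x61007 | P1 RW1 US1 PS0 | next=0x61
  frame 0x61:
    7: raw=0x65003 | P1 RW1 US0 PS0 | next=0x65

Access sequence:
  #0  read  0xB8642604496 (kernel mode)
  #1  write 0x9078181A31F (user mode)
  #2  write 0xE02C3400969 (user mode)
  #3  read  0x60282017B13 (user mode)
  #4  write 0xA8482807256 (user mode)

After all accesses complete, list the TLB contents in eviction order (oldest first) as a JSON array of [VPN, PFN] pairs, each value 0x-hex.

Trace:
#0 VA=0xB8642604496 (r,kernel):
  lvl0: tbl 0x2E, slot 23 ⇒ 0x32007 (P1/RW1/US1/PS0)
  lvl1: tbl 0x32, slot 25 ⇒ 0x35007 (P1/RW1/US1/PS0)
  lvl2: tbl 0x35, slot 19 ⇒ 0x38007 (P1/RW1/US1/PS0)
  lvl3: tbl 0x38, slot 4 ⇒ 0x3C007 (P1/RW1/US1/PS0)
  ✓ 0x3C496  — 4 lookups
#1 VA=0x9078181A31F (w,user):
  lvl0: tbl 0x2E, slot 18 ⇒ 0x40007 (P1/RW1/US1/PS0)
  lvl1: tbl 0x40, slot 30 ⇒ 0x44007 (P1/RW1/US1/PS0)
  lvl2: tbl 0x44, slot 12 ⇒ 0x46007 (P1/RW1/US1/PS0)
  lvl3: tbl 0x46, slot 26 ⇒ 0x47007 (P1/RW1/US1/PS0)
  ✓ 0x4731F  — 4 lookups
#2 VA=0xE02C3400969 (w,user):
  lvl0: tbl 0x2E, slot 28 ⇒ 0x4A007 (P1/RW1/US1/PS0)
  lvl1: tbl 0x4A, slot 11 ⇒ 0x4E007 (P1/RW1/US1/PS0)
  lvl2: tbl 0x4E, slot 26 ⇒ 0x52087 (P1/RW1/US1/PS1)
  ✓ 0x52969 (huge @L2)  — 3 lookups
#3 VA=0x60282017B13 (r,user):
  lvl0: tbl 0x2E, slot 12 ⇒ 0x56007 (P1/RW1/US1/PS0)
  lvl1: tbl 0x56, slot 10 ⇒ 0x5A007 (P1/RW1/US1/PS0)
  lvl2: tbl 0x5A, slot 16 ⇒ 0x5B007 (P1/RW1/US1/PS0)
  lvl3: tbl 0x5B, slot 23 ⇒ 0x5C007 (P1/RW1/US1/PS0)
  ✓ 0x5CB13  — 4 lookups
#4 VA=0xA8482807256 (w,user):
  lvl0: tbl 0x2E, slot 21 ⇒ 0x5D007 (P1/RW1/US1/PS0)
  lvl1: tbl 0x5D, slot 18 ⇒ 0x60007 (P1/RW1/US1/PS0)
  lvl2: tbl 0x60, slot 20 ⇒ 0x61007 (P1/RW1/US1/PS0)
  lvl3: tbl 0x61, slot 7 ⇒ 0x65003 (P1/RW1/US0/PS0)
  ✗ PROTECTION_VIOLATION  [4 reads]

TLB: [["0xE02C3400", "0x52"], ["0x60282017", "0x5C"]]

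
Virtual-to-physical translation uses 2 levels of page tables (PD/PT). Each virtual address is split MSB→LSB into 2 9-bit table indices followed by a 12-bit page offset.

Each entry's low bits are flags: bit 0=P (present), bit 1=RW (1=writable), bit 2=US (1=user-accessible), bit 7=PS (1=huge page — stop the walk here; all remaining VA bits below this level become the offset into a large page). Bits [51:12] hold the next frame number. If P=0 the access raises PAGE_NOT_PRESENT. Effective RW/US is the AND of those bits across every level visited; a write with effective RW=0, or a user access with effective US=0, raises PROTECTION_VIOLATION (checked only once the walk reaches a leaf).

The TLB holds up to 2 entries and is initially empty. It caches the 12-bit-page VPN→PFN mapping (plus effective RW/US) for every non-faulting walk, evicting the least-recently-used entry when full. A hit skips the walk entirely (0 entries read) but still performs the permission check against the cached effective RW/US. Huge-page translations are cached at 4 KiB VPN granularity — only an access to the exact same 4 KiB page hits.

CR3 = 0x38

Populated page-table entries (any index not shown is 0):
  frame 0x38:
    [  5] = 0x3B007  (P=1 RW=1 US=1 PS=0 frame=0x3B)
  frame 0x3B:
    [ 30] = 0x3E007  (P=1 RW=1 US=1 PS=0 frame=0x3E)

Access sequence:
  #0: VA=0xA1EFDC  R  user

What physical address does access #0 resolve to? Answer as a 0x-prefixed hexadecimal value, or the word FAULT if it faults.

Per-access translation:
#0 VA=0xA1EFDC (r,user):
  [0] read 0x38 idx=5: raw=0x3B007 flags P=1 W=1 U=1 S=0
  [1] read 0x3B idx=30: raw=0x3E007 flags P=1 W=1 U=1 S=0
  → PA=0x3EFDC  (2 entries read)

Access #0 PA: 0x3EFDC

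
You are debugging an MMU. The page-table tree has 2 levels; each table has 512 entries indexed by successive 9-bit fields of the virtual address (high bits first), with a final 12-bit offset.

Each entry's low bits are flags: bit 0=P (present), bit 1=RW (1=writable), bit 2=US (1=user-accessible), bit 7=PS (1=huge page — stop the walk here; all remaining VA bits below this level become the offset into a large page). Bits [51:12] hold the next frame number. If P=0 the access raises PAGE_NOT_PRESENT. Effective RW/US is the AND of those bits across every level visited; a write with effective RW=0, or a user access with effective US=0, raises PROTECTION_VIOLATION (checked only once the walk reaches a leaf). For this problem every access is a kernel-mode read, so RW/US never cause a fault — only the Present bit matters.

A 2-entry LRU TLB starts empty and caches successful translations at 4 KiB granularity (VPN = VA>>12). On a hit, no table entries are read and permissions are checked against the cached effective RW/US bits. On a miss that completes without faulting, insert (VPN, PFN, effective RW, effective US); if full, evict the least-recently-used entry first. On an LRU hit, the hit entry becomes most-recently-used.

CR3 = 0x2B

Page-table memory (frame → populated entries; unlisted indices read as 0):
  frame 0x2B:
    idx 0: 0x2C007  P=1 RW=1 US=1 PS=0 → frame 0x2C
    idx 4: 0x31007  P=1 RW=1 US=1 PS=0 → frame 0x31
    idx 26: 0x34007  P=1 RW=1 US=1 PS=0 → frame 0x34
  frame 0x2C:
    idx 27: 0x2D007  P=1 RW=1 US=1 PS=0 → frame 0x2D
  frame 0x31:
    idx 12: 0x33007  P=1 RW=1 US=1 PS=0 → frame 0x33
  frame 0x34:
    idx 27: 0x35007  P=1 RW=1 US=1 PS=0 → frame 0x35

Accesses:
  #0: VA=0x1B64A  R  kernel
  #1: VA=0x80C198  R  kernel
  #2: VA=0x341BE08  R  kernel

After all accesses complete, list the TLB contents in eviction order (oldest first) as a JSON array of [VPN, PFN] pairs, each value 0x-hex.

Walk each access:
#0 VA=0x1B64A (r,kernel):
  [0] read 0x2B idx=0: raw=0x2C007 flags P=1 W=1 U=1 S=0
  [1] read 0x2C idx=27: raw=0x2D007 flags P=1 W=1 U=1 S=0
  → PA=0x2D64A  (2 entries read)
#1 VA=0x80C198 (r,kernel):
  [0] read 0x2B idx=4: raw=0x31007 flags P=1 W=1 U=1 S=0
  [1] read 0x31 idx=12: raw=0x33007 flags P=1 W=1 U=1 S=0
  → PA=0x33198  (2 entries read)
#2 VA=0x341BE08 (r,kernel):
  [0] read 0x2B idx=26: raw=0x34007 flags P=1 W=1 U=1 S=0
  [1] read 0x34 idx=27: raw=0x35007 flags P=1 W=1 U=1 S=0
  → PA=0x35E08  (2 entries read)

TLB: [["0x80C", "0x33"], ["0x341B", "0x35"]]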